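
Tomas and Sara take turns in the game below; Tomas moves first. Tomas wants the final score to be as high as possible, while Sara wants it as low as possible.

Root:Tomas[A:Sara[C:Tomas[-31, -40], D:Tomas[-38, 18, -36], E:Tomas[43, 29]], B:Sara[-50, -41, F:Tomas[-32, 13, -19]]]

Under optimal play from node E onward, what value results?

E (Tomas): max(43, 29) = 43

43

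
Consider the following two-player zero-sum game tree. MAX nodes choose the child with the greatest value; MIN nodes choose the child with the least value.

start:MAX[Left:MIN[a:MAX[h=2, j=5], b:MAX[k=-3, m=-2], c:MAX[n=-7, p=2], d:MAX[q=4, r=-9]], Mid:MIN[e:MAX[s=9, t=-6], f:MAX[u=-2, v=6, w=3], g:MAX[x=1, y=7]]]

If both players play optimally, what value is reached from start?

6

a (MAX): max(2, 5) = 5
b (MAX): max(-3, -2) = -2
c (MAX): max(-7, 2) = 2
d (MAX): max(4, -9) = 4
Left (MIN): min(5, -2, 2, 4) = -2
e (MAX): max(9, -6) = 9
f (MAX): max(-2, 6, 3) = 6
g (MAX): max(1, 7) = 7
Mid (MIN): min(9, 6, 7) = 6
start (MAX): max(-2, 6) = 6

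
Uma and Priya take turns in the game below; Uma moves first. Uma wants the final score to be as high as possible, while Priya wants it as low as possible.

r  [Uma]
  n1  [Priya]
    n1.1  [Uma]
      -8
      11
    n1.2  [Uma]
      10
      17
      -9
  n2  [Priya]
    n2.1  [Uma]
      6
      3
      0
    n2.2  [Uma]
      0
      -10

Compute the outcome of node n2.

n2.1 (Uma): max(6, 3, 0) = 6
n2.2 (Uma): max(0, -10) = 0
n2 (Priya): min(6, 0) = 0

0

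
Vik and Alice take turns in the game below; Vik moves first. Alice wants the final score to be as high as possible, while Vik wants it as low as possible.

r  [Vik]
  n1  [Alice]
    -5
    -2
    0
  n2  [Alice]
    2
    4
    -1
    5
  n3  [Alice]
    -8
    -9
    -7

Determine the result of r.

n1 (Alice): max(-5, -2, 0) = 0
n2 (Alice): max(2, 4, -1, 5) = 5
n3 (Alice): max(-8, -9, -7) = -7
r (Vik): min(0, 5, -7) = -7

-7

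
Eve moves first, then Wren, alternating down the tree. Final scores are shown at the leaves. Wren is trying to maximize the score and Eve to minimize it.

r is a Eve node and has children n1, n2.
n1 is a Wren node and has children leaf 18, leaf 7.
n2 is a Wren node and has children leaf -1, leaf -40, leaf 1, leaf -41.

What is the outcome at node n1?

n1 (Wren): max(18, 7) = 18

18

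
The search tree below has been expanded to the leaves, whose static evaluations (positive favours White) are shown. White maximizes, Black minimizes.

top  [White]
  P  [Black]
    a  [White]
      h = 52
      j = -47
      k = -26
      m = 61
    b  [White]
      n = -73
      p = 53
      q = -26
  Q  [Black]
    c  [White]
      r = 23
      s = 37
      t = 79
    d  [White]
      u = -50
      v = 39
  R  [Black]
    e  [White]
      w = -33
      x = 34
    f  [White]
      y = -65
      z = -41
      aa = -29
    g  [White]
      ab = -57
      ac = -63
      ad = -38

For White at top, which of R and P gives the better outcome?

e (White): max(-33, 34) = 34
f (White): max(-65, -41, -29) = -29
g (White): max(-57, -63, -38) = -38
R (Black): min(34, -29, -38) = -38
a (White): max(52, -47, -26, 61) = 61
b (White): max(-73, 53, -26) = 53
P (Black): min(61, 53) = 53
White prefers the higher value; R=-38, P=53. P is better since 53 > -38.

P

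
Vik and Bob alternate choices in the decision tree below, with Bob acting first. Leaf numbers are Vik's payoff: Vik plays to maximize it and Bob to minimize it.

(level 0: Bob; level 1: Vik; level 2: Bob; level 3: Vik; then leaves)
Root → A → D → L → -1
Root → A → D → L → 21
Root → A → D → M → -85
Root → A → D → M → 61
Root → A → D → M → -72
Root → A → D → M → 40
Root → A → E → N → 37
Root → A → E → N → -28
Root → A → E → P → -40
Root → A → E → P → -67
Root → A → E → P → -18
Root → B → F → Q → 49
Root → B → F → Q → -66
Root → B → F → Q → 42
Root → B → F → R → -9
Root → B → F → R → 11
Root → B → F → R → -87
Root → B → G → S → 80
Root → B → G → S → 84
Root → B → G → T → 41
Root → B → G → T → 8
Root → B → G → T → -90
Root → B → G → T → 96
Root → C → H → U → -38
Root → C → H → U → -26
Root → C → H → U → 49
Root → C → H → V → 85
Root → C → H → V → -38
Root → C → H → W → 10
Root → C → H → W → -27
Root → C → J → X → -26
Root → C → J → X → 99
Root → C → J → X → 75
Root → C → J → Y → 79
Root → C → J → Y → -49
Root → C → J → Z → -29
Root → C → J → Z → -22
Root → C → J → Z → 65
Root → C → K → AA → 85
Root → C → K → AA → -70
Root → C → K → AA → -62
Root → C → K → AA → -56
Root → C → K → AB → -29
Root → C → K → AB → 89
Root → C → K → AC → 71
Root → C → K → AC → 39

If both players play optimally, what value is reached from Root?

L (Vik): max(-1, 21) = 21
M (Vik): max(-85, 61, -72, 40) = 61
D (Bob): min(21, 61) = 21
N (Vik): max(37, -28) = 37
P (Vik): max(-40, -67, -18) = -18
E (Bob): min(37, -18) = -18
A (Vik): max(21, -18) = 21
Q (Vik): max(49, -66, 42) = 49
R (Vik): max(-9, 11, -87) = 11
F (Bob): min(49, 11) = 11
S (Vik): max(80, 84) = 84
T (Vik): max(41, 8, -90, 96) = 96
G (Bob): min(84, 96) = 84
B (Vik): max(11, 84) = 84
U (Vik): max(-38, -26, 49) = 49
V (Vik): max(85, -38) = 85
W (Vik): max(10, -27) = 10
H (Bob): min(49, 85, 10) = 10
X (Vik): max(-26, 99, 75) = 99
Y (Vik): max(79, -49) = 79
Z (Vik): max(-29, -22, 65) = 65
J (Bob): min(99, 79, 65) = 65
AA (Vik): max(85, -70, -62, -56) = 85
AB (Vik): max(-29, 89) = 89
AC (Vik): max(71, 39) = 71
K (Bob): min(85, 89, 71) = 71
C (Vik): max(10, 65, 71) = 71
Root (Bob): min(21, 84, 71) = 21

21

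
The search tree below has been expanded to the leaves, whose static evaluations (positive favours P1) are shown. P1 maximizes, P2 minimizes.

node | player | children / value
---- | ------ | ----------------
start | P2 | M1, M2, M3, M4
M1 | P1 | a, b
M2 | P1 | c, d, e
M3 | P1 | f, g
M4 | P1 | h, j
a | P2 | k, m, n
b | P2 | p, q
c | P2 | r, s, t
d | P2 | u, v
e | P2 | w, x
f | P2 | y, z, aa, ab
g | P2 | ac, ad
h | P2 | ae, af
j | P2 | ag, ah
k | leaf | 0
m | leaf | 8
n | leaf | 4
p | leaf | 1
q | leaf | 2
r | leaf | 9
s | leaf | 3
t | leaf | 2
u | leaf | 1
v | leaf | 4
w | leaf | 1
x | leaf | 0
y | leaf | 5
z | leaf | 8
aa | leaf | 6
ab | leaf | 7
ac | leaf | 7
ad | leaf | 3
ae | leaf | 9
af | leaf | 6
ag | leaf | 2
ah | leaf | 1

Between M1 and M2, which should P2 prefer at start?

M1

a (P2): min(0, 8, 4) = 0
b (P2): min(1, 2) = 1
M1 (P1): max(0, 1) = 1
c (P2): min(9, 3, 2) = 2
d (P2): min(1, 4) = 1
e (P2): min(1, 0) = 0
M2 (P1): max(2, 1, 0) = 2
P2 prefers the lower value; M1=1, M2=2. M1 is better since 1 < 2.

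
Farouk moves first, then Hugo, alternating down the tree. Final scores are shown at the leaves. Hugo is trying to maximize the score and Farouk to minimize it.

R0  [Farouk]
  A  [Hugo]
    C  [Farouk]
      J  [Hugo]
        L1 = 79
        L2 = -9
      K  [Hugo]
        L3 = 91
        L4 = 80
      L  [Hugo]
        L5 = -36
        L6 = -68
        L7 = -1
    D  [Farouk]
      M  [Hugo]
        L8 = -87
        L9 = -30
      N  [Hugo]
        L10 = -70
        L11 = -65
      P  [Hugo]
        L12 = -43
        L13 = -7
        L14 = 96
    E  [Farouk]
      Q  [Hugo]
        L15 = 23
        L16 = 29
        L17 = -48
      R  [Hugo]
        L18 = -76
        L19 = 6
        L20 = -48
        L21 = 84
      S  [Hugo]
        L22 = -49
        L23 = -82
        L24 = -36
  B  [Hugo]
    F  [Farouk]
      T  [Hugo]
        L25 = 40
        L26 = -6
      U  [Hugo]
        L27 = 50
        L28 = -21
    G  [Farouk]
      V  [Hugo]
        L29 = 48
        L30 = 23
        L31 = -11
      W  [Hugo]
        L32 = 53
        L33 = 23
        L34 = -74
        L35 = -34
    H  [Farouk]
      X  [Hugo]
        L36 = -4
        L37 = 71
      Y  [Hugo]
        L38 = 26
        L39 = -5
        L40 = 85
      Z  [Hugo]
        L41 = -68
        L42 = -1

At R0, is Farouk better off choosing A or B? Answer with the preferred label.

J (Hugo): max(79, -9) = 79
K (Hugo): max(91, 80) = 91
L (Hugo): max(-36, -68, -1) = -1
C (Farouk): min(79, 91, -1) = -1
M (Hugo): max(-87, -30) = -30
N (Hugo): max(-70, -65) = -65
P (Hugo): max(-43, -7, 96) = 96
D (Farouk): min(-30, -65, 96) = -65
Q (Hugo): max(23, 29, -48) = 29
R (Hugo): max(-76, 6, -48, 84) = 84
S (Hugo): max(-49, -82, -36) = -36
E (Farouk): min(29, 84, -36) = -36
A (Hugo): max(-1, -65, -36) = -1
T (Hugo): max(40, -6) = 40
U (Hugo): max(50, -21) = 50
F (Farouk): min(40, 50) = 40
V (Hugo): max(48, 23, -11) = 48
W (Hugo): max(53, 23, -74, -34) = 53
G (Farouk): min(48, 53) = 48
X (Hugo): max(-4, 71) = 71
Y (Hugo): max(26, -5, 85) = 85
Z (Hugo): max(-68, -1) = -1
H (Farouk): min(71, 85, -1) = -1
B (Hugo): max(40, 48, -1) = 48
Farouk prefers the lower value; A=-1, B=48. A is better since -1 < 48.

A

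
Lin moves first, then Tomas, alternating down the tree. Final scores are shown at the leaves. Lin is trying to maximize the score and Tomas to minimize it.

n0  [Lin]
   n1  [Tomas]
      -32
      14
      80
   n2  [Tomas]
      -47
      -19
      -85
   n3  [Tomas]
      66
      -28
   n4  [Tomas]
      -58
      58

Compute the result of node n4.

-58

n4 (Tomas): min(-58, 58) = -58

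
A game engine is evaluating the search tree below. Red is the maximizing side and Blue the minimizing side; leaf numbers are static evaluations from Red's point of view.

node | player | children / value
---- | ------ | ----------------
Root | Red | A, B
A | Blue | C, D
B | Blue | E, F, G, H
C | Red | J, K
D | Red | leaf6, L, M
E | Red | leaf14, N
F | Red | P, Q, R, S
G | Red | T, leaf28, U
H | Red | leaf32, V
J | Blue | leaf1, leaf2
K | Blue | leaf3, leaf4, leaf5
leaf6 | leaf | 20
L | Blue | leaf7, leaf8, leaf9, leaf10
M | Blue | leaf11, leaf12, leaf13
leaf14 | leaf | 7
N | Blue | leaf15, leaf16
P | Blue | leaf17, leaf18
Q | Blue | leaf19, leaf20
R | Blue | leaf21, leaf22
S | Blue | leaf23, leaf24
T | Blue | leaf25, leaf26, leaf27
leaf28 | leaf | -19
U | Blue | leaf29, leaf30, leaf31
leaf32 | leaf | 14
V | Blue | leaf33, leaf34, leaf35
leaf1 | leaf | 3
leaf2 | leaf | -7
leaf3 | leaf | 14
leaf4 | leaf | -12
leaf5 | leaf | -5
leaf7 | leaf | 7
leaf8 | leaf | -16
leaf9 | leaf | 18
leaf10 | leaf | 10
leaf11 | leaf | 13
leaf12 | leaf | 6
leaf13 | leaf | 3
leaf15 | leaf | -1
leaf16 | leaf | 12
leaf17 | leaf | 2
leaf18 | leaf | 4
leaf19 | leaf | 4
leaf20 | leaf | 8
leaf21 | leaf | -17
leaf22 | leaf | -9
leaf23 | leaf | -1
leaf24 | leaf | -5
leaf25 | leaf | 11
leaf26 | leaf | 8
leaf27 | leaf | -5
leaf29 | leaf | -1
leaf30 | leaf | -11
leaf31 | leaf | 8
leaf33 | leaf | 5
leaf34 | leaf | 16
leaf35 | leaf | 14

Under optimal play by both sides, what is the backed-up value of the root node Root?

-5

J (Blue): min(3, -7) = -7
K (Blue): min(14, -12, -5) = -12
C (Red): max(-7, -12) = -7
L (Blue): min(7, -16, 18, 10) = -16
M (Blue): min(13, 6, 3) = 3
D (Red): max(20, -16, 3) = 20
A (Blue): min(-7, 20) = -7
N (Blue): min(-1, 12) = -1
E (Red): max(7, -1) = 7
P (Blue): min(2, 4) = 2
Q (Blue): min(4, 8) = 4
R (Blue): min(-17, -9) = -17
S (Blue): min(-1, -5) = -5
F (Red): max(2, 4, -17, -5) = 4
T (Blue): min(11, 8, -5) = -5
U (Blue): min(-1, -11, 8) = -11
G (Red): max(-5, -19, -11) = -5
V (Blue): min(5, 16, 14) = 5
H (Red): max(14, 5) = 14
B (Blue): min(7, 4, -5, 14) = -5
Root (Red): max(-7, -5) = -5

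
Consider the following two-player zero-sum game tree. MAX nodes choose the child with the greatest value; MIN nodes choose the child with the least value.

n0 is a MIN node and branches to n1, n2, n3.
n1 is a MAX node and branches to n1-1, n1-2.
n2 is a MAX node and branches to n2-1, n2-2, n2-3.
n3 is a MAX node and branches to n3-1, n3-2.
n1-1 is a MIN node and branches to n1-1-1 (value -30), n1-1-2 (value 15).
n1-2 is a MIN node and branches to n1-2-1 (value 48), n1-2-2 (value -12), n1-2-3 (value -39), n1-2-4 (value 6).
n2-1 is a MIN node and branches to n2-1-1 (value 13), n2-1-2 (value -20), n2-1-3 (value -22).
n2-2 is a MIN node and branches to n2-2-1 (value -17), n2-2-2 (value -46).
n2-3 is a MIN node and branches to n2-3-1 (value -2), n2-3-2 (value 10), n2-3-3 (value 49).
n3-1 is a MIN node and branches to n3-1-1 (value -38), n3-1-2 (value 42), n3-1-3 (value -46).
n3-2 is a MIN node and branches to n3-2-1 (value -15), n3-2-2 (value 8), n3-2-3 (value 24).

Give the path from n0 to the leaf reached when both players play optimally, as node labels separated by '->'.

n1-1 (MIN): min(-30, 15) = -30
n1-2 (MIN): min(48, -12, -39, 6) = -39
n1 (MAX): max(-30, -39) = -30
n2-1 (MIN): min(13, -20, -22) = -22
n2-2 (MIN): min(-17, -46) = -46
n2-3 (MIN): min(-2, 10, 49) = -2
n2 (MAX): max(-22, -46, -2) = -2
n3-1 (MIN): min(-38, 42, -46) = -46
n3-2 (MIN): min(-15, 8, 24) = -15
n3 (MAX): max(-46, -15) = -15
n0 (MIN): min(-30, -2, -15) = -30
At n0, MIN picks n1 (lowest: -30).
At n1, MAX picks n1-1 (highest: -30).
At n1-1, MIN picks n1-1-1 (lowest: -30).
Terminal value -30.

n0 -> n1 -> n1-1 -> n1-1-1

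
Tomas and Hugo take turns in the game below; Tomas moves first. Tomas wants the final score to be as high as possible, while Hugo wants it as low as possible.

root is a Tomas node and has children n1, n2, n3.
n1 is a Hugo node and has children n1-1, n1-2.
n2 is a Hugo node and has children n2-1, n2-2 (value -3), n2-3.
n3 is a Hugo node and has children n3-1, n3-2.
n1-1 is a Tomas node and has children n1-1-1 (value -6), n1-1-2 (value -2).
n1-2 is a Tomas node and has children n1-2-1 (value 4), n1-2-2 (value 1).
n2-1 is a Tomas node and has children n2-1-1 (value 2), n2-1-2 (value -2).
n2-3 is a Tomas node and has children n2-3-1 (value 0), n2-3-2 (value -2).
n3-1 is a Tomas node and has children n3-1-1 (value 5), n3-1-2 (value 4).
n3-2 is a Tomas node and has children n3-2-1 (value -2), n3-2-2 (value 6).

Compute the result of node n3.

5

n3-1 (Tomas): max(5, 4) = 5
n3-2 (Tomas): max(-2, 6) = 6
n3 (Hugo): min(5, 6) = 5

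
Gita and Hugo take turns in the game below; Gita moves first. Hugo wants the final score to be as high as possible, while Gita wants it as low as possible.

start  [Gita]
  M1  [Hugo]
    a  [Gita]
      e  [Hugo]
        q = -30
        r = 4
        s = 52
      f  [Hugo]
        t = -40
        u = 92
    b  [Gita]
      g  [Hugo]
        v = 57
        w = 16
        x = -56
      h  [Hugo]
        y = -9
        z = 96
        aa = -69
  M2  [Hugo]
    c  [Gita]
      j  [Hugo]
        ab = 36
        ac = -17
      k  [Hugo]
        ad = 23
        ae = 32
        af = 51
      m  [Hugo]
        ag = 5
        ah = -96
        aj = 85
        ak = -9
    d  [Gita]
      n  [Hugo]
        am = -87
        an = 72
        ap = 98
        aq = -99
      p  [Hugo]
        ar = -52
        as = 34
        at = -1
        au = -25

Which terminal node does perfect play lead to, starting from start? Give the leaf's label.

e (Hugo): max(-30, 4, 52) = 52
f (Hugo): max(-40, 92) = 92
a (Gita): min(52, 92) = 52
g (Hugo): max(57, 16, -56) = 57
h (Hugo): max(-9, 96, -69) = 96
b (Gita): min(57, 96) = 57
M1 (Hugo): max(52, 57) = 57
j (Hugo): max(36, -17) = 36
k (Hugo): max(23, 32, 51) = 51
m (Hugo): max(5, -96, 85, -9) = 85
c (Gita): min(36, 51, 85) = 36
n (Hugo): max(-87, 72, 98, -99) = 98
p (Hugo): max(-52, 34, -1, -25) = 34
d (Gita): min(98, 34) = 34
M2 (Hugo): max(36, 34) = 36
start (Gita): min(57, 36) = 36
At start, Gita picks M2 (lowest: 36).
At M2, Hugo picks c (highest: 36).
At c, Gita picks j (lowest: 36).
At j, Hugo picks ab (highest: 36).
Terminal value 36.

ab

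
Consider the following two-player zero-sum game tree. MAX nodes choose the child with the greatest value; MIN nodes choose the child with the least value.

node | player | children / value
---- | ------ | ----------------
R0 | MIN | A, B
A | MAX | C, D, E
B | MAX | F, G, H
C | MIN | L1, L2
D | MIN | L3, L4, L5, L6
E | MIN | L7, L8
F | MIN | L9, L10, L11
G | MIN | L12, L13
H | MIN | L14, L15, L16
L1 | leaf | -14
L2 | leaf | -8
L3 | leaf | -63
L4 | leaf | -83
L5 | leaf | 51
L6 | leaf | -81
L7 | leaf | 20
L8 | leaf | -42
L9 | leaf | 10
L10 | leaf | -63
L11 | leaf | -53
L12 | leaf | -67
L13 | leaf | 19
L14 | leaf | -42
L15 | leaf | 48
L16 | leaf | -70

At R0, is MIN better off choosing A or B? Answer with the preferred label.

B

C (MIN): min(-14, -8) = -14
D (MIN): min(-63, -83, 51, -81) = -83
E (MIN): min(20, -42) = -42
A (MAX): max(-14, -83, -42) = -14
F (MIN): min(10, -63, -53) = -63
G (MIN): min(-67, 19) = -67
H (MIN): min(-42, 48, -70) = -70
B (MAX): max(-63, -67, -70) = -63
MIN prefers the lower value; A=-14, B=-63. B is better since -63 < -14.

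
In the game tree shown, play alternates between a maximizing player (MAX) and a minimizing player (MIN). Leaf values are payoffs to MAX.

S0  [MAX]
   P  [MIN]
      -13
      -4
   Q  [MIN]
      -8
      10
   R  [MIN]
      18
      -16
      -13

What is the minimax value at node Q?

-8

Q (MIN): min(-8, 10) = -8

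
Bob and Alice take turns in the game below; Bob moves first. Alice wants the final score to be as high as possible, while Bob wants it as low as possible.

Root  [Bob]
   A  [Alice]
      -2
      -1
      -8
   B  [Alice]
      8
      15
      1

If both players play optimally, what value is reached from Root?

-1

A (Alice): max(-2, -1, -8) = -1
B (Alice): max(8, 15, 1) = 15
Root (Bob): min(-1, 15) = -1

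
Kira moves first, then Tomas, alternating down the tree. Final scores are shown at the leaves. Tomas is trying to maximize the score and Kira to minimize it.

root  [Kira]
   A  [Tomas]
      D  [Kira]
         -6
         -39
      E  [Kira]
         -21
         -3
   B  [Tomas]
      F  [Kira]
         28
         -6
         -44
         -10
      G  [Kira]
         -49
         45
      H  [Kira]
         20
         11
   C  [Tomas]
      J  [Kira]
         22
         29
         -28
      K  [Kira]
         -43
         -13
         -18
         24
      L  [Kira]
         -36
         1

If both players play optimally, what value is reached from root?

D (Kira): min(-6, -39) = -39
E (Kira): min(-21, -3) = -21
A (Tomas): max(-39, -21) = -21
F (Kira): min(28, -6, -44, -10) = -44
G (Kira): min(-49, 45) = -49
H (Kira): min(20, 11) = 11
B (Tomas): max(-44, -49, 11) = 11
J (Kira): min(22, 29, -28) = -28
K (Kira): min(-43, -13, -18, 24) = -43
L (Kira): min(-36, 1) = -36
C (Tomas): max(-28, -43, -36) = -28
root (Kira): min(-21, 11, -28) = -28

-28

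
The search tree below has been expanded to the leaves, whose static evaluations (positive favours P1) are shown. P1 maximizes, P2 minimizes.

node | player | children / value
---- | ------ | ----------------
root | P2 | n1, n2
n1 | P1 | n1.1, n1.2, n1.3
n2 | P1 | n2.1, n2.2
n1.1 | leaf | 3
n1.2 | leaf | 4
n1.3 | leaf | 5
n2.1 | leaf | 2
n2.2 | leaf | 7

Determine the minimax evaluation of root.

n1 (P1): max(3, 4, 5) = 5
n2 (P1): max(2, 7) = 7
root (P2): min(5, 7) = 5

5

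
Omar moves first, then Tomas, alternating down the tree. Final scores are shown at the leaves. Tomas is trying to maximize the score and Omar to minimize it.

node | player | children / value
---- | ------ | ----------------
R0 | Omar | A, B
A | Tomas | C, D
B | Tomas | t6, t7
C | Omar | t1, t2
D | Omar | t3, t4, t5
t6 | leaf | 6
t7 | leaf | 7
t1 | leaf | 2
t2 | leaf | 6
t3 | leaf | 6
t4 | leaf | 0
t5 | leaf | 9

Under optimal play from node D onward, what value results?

D (Omar): min(6, 0, 9) = 0

0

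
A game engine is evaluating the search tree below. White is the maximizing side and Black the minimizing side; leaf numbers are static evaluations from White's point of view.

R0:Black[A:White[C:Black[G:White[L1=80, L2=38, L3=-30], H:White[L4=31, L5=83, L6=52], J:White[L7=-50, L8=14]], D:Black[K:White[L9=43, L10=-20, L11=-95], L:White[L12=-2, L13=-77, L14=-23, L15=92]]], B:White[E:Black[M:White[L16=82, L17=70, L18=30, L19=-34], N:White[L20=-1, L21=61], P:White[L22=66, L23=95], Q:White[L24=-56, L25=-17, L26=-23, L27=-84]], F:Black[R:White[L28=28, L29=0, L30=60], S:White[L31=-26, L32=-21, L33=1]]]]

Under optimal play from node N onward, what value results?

61

N (White): max(-1, 61) = 61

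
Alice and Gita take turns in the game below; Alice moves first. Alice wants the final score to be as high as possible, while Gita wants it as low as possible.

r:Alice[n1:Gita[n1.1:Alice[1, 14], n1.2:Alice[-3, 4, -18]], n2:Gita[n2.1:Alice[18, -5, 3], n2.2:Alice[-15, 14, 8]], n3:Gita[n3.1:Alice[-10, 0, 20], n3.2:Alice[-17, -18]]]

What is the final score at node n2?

14

n2.1 (Alice): max(18, -5, 3) = 18
n2.2 (Alice): max(-15, 14, 8) = 14
n2 (Gita): min(18, 14) = 14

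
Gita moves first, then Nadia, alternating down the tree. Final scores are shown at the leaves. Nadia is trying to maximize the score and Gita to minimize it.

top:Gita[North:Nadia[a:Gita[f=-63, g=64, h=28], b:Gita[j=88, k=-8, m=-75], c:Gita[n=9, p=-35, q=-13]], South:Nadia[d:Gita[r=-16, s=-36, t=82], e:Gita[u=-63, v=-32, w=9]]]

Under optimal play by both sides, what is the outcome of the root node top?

a (Gita): min(-63, 64, 28) = -63
b (Gita): min(88, -8, -75) = -75
c (Gita): min(9, -35, -13) = -35
North (Nadia): max(-63, -75, -35) = -35
d (Gita): min(-16, -36, 82) = -36
e (Gita): min(-63, -32, 9) = -63
South (Nadia): max(-36, -63) = -36
top (Gita): min(-35, -36) = -36

-36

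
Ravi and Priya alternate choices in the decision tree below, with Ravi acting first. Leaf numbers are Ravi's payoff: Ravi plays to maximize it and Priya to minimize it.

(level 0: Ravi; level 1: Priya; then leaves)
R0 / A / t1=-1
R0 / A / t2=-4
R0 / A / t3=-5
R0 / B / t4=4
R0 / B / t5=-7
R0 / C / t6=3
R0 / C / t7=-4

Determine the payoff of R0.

-4

A (Priya): min(-1, -4, -5) = -5
B (Priya): min(4, -7) = -7
C (Priya): min(3, -4) = -4
R0 (Ravi): max(-5, -7, -4) = -4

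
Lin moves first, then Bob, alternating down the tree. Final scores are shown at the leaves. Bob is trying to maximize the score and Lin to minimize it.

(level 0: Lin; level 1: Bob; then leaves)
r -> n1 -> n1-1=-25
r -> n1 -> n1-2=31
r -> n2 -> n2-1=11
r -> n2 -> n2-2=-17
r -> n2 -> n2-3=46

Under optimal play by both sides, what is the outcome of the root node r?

31

n1 (Bob): max(-25, 31) = 31
n2 (Bob): max(11, -17, 46) = 46
r (Lin): min(31, 46) = 31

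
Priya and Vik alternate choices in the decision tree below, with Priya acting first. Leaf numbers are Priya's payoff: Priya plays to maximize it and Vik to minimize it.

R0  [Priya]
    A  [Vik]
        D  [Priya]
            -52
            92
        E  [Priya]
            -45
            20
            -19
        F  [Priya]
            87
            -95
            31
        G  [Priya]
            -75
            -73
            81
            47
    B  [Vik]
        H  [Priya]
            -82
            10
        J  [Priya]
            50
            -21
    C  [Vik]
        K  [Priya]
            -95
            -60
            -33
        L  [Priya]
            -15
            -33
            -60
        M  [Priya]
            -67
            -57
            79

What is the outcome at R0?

D (Priya): max(-52, 92) = 92
E (Priya): max(-45, 20, -19) = 20
F (Priya): max(87, -95, 31) = 87
G (Priya): max(-75, -73, 81, 47) = 81
A (Vik): min(92, 20, 87, 81) = 20
H (Priya): max(-82, 10) = 10
J (Priya): max(50, -21) = 50
B (Vik): min(10, 50) = 10
K (Priya): max(-95, -60, -33) = -33
L (Priya): max(-15, -33, -60) = -15
M (Priya): max(-67, -57, 79) = 79
C (Vik): min(-33, -15, 79) = -33
R0 (Priya): max(20, 10, -33) = 20

20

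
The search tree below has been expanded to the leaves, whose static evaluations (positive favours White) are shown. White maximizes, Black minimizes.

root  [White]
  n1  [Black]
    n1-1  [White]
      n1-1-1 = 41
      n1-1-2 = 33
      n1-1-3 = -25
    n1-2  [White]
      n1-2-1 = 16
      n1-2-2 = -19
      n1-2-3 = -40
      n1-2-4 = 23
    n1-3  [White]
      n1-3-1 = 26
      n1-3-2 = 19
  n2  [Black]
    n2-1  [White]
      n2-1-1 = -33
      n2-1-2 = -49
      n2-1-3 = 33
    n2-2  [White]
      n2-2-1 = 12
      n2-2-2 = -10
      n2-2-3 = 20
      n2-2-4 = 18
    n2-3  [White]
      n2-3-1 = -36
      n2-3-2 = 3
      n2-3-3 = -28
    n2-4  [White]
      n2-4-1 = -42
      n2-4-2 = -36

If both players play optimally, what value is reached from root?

n1-1 (White): max(41, 33, -25) = 41
n1-2 (White): max(16, -19, -40, 23) = 23
n1-3 (White): max(26, 19) = 26
n1 (Black): min(41, 23, 26) = 23
n2-1 (White): max(-33, -49, 33) = 33
n2-2 (White): max(12, -10, 20, 18) = 20
n2-3 (White): max(-36, 3, -28) = 3
n2-4 (White): max(-42, -36) = -36
n2 (Black): min(33, 20, 3, -36) = -36
root (White): max(23, -36) = 23

23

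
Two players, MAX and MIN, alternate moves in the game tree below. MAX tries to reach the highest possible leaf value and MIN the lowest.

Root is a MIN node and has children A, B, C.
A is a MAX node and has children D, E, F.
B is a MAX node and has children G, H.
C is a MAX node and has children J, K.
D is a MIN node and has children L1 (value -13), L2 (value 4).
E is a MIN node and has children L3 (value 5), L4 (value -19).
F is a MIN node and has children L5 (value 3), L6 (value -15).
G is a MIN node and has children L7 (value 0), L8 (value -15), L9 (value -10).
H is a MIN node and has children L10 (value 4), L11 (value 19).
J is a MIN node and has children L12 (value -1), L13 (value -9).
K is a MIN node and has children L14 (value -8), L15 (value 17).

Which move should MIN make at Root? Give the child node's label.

D (MIN): min(-13, 4) = -13
E (MIN): min(5, -19) = -19
F (MIN): min(3, -15) = -15
A (MAX): max(-13, -19, -15) = -13
G (MIN): min(0, -15, -10) = -15
H (MIN): min(4, 19) = 4
B (MAX): max(-15, 4) = 4
J (MIN): min(-1, -9) = -9
K (MIN): min(-8, 17) = -8
C (MAX): max(-9, -8) = -8
Root (MIN): min(-13, 4, -8) = -13
MIN at Root wants the lowest of {A=-13, B=4, C=-8}, so chooses A.

A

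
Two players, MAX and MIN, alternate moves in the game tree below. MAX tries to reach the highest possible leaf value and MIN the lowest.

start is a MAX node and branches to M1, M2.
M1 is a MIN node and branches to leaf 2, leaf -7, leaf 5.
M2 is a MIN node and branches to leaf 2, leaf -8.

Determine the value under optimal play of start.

-7

M1 (MIN): min(2, -7, 5) = -7
M2 (MIN): min(2, -8) = -8
start (MAX): max(-7, -8) = -7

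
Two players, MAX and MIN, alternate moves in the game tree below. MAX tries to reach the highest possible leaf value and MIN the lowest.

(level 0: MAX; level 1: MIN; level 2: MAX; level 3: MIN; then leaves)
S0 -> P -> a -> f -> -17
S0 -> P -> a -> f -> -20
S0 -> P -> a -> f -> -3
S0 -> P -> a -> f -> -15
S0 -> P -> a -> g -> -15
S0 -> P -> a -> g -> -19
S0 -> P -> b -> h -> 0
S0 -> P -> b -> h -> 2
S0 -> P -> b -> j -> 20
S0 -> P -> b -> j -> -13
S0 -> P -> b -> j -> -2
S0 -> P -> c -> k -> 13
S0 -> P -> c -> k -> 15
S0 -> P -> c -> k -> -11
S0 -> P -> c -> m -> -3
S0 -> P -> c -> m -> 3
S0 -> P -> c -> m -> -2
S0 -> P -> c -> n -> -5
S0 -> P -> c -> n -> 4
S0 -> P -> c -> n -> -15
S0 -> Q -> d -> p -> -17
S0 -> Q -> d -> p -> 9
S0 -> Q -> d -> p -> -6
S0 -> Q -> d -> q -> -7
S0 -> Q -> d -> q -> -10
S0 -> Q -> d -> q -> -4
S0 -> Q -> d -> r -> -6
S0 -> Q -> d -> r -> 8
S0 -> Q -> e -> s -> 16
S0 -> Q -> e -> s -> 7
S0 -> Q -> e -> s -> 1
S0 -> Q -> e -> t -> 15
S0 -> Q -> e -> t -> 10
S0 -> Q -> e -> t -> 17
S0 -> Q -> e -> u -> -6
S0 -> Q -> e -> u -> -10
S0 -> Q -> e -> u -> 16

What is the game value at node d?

-6

p (MIN): min(-17, 9, -6) = -17
q (MIN): min(-7, -10, -4) = -10
r (MIN): min(-6, 8) = -6
d (MAX): max(-17, -10, -6) = -6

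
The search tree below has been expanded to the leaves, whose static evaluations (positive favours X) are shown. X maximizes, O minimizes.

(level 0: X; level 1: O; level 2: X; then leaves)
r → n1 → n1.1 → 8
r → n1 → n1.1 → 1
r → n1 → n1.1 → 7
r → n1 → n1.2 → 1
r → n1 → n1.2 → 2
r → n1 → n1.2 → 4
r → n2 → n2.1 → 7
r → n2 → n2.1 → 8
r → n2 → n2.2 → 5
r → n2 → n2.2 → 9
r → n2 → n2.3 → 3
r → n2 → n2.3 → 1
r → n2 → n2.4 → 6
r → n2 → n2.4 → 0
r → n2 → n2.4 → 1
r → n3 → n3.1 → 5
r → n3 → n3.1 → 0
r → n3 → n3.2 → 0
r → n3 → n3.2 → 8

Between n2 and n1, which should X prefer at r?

n1

n2.1 (X): max(7, 8) = 8
n2.2 (X): max(5, 9) = 9
n2.3 (X): max(3, 1) = 3
n2.4 (X): max(6, 0, 1) = 6
n2 (O): min(8, 9, 3, 6) = 3
n1.1 (X): max(8, 1, 7) = 8
n1.2 (X): max(1, 2, 4) = 4
n1 (O): min(8, 4) = 4
X prefers the higher value; n2=3, n1=4. n1 is better since 4 > 3.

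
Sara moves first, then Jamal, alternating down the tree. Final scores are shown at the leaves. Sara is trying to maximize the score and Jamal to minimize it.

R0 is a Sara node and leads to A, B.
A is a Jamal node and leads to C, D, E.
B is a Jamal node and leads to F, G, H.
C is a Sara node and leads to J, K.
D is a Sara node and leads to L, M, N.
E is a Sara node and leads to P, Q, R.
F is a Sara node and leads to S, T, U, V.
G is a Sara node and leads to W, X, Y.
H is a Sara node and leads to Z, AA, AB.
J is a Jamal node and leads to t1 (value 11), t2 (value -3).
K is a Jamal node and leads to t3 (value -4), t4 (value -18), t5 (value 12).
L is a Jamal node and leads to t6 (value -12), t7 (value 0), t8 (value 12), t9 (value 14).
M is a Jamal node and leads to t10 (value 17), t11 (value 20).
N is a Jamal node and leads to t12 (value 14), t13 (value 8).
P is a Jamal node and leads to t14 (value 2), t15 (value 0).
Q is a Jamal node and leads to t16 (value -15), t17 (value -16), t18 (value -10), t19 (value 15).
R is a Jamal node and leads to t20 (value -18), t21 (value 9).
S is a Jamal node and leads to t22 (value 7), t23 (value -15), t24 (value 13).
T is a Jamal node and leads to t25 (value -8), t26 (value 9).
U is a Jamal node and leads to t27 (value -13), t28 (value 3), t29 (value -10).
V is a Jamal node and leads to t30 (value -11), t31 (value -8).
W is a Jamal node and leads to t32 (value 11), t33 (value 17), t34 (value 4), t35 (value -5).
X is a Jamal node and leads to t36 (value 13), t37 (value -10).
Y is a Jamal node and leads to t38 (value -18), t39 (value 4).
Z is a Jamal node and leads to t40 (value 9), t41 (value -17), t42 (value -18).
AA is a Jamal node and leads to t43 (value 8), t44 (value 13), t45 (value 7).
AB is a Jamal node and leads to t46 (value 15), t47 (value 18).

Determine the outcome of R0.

-3

J (Jamal): min(11, -3) = -3
K (Jamal): min(-4, -18, 12) = -18
C (Sara): max(-3, -18) = -3
L (Jamal): min(-12, 0, 12, 14) = -12
M (Jamal): min(17, 20) = 17
N (Jamal): min(14, 8) = 8
D (Sara): max(-12, 17, 8) = 17
P (Jamal): min(2, 0) = 0
Q (Jamal): min(-15, -16, -10, 15) = -16
R (Jamal): min(-18, 9) = -18
E (Sara): max(0, -16, -18) = 0
A (Jamal): min(-3, 17, 0) = -3
S (Jamal): min(7, -15, 13) = -15
T (Jamal): min(-8, 9) = -8
U (Jamal): min(-13, 3, -10) = -13
V (Jamal): min(-11, -8) = -11
F (Sara): max(-15, -8, -13, -11) = -8
W (Jamal): min(11, 17, 4, -5) = -5
X (Jamal): min(13, -10) = -10
Y (Jamal): min(-18, 4) = -18
G (Sara): max(-5, -10, -18) = -5
Z (Jamal): min(9, -17, -18) = -18
AA (Jamal): min(8, 13, 7) = 7
AB (Jamal): min(15, 18) = 15
H (Sara): max(-18, 7, 15) = 15
B (Jamal): min(-8, -5, 15) = -8
R0 (Sara): max(-3, -8) = -3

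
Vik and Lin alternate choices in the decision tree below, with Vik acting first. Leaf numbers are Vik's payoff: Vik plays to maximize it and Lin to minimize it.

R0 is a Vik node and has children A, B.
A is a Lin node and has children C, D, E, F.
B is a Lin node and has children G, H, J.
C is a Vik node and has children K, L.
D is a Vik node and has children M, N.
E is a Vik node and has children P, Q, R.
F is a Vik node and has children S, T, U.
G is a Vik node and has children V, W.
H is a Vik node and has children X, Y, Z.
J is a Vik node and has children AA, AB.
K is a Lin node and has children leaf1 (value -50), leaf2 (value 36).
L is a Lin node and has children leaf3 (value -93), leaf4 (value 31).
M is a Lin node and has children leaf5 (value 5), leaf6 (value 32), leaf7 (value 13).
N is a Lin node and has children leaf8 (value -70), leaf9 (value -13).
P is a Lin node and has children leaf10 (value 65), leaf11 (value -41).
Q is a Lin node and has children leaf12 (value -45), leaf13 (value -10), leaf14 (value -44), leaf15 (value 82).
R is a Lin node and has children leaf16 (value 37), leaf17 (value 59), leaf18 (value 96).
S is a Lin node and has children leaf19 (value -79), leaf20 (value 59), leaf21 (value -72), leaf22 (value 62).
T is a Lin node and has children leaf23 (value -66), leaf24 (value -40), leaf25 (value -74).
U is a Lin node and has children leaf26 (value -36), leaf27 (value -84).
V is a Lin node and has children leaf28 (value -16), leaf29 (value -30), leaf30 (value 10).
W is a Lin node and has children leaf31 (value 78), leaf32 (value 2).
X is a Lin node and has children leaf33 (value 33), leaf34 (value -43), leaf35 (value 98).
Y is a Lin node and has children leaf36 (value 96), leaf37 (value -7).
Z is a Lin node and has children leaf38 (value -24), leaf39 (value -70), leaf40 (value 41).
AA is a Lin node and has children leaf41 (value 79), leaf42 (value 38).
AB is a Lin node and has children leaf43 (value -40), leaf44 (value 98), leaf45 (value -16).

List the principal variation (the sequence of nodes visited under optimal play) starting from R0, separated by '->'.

R0 -> B -> H -> Y -> leaf37

K (Lin): min(-50, 36) = -50
L (Lin): min(-93, 31) = -93
C (Vik): max(-50, -93) = -50
M (Lin): min(5, 32, 13) = 5
N (Lin): min(-70, -13) = -70
D (Vik): max(5, -70) = 5
P (Lin): min(65, -41) = -41
Q (Lin): min(-45, -10, -44, 82) = -45
R (Lin): min(37, 59, 96) = 37
E (Vik): max(-41, -45, 37) = 37
S (Lin): min(-79, 59, -72, 62) = -79
T (Lin): min(-66, -40, -74) = -74
U (Lin): min(-36, -84) = -84
F (Vik): max(-79, -74, -84) = -74
A (Lin): min(-50, 5, 37, -74) = -74
V (Lin): min(-16, -30, 10) = -30
W (Lin): min(78, 2) = 2
G (Vik): max(-30, 2) = 2
X (Lin): min(33, -43, 98) = -43
Y (Lin): min(96, -7) = -7
Z (Lin): min(-24, -70, 41) = -70
H (Vik): max(-43, -7, -70) = -7
AA (Lin): min(79, 38) = 38
AB (Lin): min(-40, 98, -16) = -40
J (Vik): max(38, -40) = 38
B (Lin): min(2, -7, 38) = -7
R0 (Vik): max(-74, -7) = -7
At R0, Vik picks B (highest: -7).
At B, Lin picks H (lowest: -7).
At H, Vik picks Y (highest: -7).
At Y, Lin picks leaf37 (lowest: -7).
Terminal value -7.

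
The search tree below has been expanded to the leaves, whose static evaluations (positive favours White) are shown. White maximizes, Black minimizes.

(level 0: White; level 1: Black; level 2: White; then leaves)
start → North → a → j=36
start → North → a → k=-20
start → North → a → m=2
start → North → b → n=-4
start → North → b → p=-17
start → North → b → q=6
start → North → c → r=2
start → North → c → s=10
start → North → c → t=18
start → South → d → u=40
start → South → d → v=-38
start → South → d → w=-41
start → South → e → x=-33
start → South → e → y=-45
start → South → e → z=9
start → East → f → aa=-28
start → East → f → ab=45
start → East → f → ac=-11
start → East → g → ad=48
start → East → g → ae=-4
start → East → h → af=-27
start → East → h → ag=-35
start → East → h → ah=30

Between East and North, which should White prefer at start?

f (White): max(-28, 45, -11) = 45
g (White): max(48, -4) = 48
h (White): max(-27, -35, 30) = 30
East (Black): min(45, 48, 30) = 30
a (White): max(36, -20, 2) = 36
b (White): max(-4, -17, 6) = 6
c (White): max(2, 10, 18) = 18
North (Black): min(36, 6, 18) = 6
White prefers the higher value; East=30, North=6. East is better since 30 > 6.

East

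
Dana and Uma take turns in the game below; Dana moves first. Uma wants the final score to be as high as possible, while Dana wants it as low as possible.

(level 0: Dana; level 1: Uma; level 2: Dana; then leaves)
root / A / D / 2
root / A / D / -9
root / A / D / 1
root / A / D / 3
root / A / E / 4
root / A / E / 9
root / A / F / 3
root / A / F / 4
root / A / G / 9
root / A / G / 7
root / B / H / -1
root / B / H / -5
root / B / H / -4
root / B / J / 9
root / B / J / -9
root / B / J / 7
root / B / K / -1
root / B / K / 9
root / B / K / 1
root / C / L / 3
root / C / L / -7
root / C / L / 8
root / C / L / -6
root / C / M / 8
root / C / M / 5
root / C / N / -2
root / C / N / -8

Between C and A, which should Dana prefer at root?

L (Dana): min(3, -7, 8, -6) = -7
M (Dana): min(8, 5) = 5
N (Dana): min(-2, -8) = -8
C (Uma): max(-7, 5, -8) = 5
D (Dana): min(2, -9, 1, 3) = -9
E (Dana): min(4, 9) = 4
F (Dana): min(3, 4) = 3
G (Dana): min(9, 7) = 7
A (Uma): max(-9, 4, 3, 7) = 7
Dana prefers the lower value; C=5, A=7. C is better since 5 < 7.

C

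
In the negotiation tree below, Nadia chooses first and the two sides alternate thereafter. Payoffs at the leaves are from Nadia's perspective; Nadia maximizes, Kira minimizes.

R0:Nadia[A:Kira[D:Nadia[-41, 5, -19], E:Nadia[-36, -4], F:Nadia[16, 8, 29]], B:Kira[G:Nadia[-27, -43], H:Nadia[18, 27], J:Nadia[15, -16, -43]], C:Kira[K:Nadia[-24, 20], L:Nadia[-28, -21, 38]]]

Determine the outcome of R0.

20

D (Nadia): max(-41, 5, -19) = 5
E (Nadia): max(-36, -4) = -4
F (Nadia): max(16, 8, 29) = 29
A (Kira): min(5, -4, 29) = -4
G (Nadia): max(-27, -43) = -27
H (Nadia): max(18, 27) = 27
J (Nadia): max(15, -16, -43) = 15
B (Kira): min(-27, 27, 15) = -27
K (Nadia): max(-24, 20) = 20
L (Nadia): max(-28, -21, 38) = 38
C (Kira): min(20, 38) = 20
R0 (Nadia): max(-4, -27, 20) = 20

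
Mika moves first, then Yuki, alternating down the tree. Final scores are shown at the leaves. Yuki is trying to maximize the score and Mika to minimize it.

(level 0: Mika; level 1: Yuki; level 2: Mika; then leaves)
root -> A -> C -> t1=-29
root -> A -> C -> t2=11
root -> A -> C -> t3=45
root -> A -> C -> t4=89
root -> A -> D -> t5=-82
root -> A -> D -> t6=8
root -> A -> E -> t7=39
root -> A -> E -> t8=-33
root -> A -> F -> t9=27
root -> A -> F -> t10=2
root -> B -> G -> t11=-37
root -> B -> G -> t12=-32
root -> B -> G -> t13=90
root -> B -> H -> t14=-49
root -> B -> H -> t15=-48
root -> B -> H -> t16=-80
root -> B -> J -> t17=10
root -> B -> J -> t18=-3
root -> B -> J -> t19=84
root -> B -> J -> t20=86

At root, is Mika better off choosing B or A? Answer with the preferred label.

G (Mika): min(-37, -32, 90) = -37
H (Mika): min(-49, -48, -80) = -80
J (Mika): min(10, -3, 84, 86) = -3
B (Yuki): max(-37, -80, -3) = -3
C (Mika): min(-29, 11, 45, 89) = -29
D (Mika): min(-82, 8) = -82
E (Mika): min(39, -33) = -33
F (Mika): min(27, 2) = 2
A (Yuki): max(-29, -82, -33, 2) = 2
Mika prefers the lower value; B=-3, A=2. B is better since -3 < 2.

B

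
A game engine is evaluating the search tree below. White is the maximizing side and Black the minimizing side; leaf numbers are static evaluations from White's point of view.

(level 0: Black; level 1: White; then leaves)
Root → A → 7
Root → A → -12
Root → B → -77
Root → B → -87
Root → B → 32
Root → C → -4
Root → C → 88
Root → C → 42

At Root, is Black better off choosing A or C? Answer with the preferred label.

A

A (White): max(7, -12) = 7
C (White): max(-4, 88, 42) = 88
Black prefers the lower value; A=7, C=88. A is better since 7 < 88.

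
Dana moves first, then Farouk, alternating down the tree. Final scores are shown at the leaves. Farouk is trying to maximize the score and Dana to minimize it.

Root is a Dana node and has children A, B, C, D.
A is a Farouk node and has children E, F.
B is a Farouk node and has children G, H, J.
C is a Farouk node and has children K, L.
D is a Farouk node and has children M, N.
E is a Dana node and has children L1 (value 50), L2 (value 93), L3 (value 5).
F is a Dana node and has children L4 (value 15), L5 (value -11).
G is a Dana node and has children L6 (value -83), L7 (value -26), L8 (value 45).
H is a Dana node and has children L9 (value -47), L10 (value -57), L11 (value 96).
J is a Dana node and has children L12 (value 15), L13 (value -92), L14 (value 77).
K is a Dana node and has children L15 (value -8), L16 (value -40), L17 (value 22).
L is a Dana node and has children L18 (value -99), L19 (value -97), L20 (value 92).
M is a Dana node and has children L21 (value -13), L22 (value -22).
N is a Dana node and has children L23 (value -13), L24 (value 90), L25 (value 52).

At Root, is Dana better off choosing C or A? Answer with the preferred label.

K (Dana): min(-8, -40, 22) = -40
L (Dana): min(-99, -97, 92) = -99
C (Farouk): max(-40, -99) = -40
E (Dana): min(50, 93, 5) = 5
F (Dana): min(15, -11) = -11
A (Farouk): max(5, -11) = 5
Dana prefers the lower value; C=-40, A=5. C is better since -40 < 5.

C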